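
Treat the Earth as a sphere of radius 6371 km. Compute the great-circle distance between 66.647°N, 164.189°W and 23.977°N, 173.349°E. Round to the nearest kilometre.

4998 km

Δλ = 173.349 − -164.189 = 337.538°; wrapped into (−180°, 180°]: -22.462°.
Δφ = 23.977 − 66.647 = -42.670°.
a = sin²(Δφ/2) + cos φ₁ · cos φ₂ · sin²(Δλ/2) = 0.146104.
c = 2·atan2(√a, √(1−a)) = 0.78443 rad → d = 6371·c ≈ 4997.60 km.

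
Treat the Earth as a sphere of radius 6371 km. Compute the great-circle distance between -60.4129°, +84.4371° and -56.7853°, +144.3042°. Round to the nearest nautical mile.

Δλ = 144.3042 − 84.4371 = 59.8671°.
Δφ = -56.7853 − -60.4129 = 3.6276°.
a = sin²(Δφ/2) + cos φ₁ · cos φ₂ · sin²(Δλ/2) = 0.068346.
c = 2·atan2(√a, √(1−a)) = 0.52901 rad → d = 6371·c ≈ 3370.32 km ≈ 1819.82 nmi.

1820 nmi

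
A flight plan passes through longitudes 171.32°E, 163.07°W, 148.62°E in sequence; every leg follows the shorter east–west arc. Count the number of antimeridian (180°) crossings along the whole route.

Leg 1: +171.32° → -163.07°, shortest Δλ = 25.61° (east) — crosses 180°.
Leg 2: -163.07° → +148.62°, shortest Δλ = -48.31° (west) — crosses 180°.
Total crossings: 2.

2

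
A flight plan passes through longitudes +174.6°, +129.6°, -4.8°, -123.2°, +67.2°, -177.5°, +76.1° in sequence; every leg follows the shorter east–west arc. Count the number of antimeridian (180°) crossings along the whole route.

Leg 1: +174.6° → +129.6°, shortest Δλ = -45.0° (west) — does not cross 180°.
Leg 2: +129.6° → -4.8°, shortest Δλ = -134.4° (west) — does not cross 180°.
Leg 3: -4.8° → -123.2°, shortest Δλ = -118.4° (west) — does not cross 180°.
Leg 4: -123.2° → +67.2°, shortest Δλ = -169.6° (west) — crosses 180°.
Leg 5: +67.2° → -177.5°, shortest Δλ = 115.3° (east) — crosses 180°.
Leg 6: -177.5° → +76.1°, shortest Δλ = -106.4° (west) — crosses 180°.
Total crossings: 3.

3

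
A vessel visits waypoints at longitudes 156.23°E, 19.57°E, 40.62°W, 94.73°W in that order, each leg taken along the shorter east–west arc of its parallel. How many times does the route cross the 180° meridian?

Leg 1: +156.23° → +19.57°, shortest Δλ = -136.66° (west) — does not cross 180°.
Leg 2: +19.57° → -40.62°, shortest Δλ = -60.19° (west) — does not cross 180°.
Leg 3: -40.62° → -94.73°, shortest Δλ = -54.11° (west) — does not cross 180°.
Total crossings: 0.

0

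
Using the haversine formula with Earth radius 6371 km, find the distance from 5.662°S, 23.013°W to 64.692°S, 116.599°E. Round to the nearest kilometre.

Δλ = 116.599 − -23.013 = 139.612°.
Δφ = -64.692 − -5.662 = -59.030°.
a = sin²(Δφ/2) + cos φ₁ · cos φ₂ · sin²(Δλ/2) = 0.617412.
c = 2·atan2(√a, √(1−a)) = 1.80783 rad → d = 6371·c ≈ 11517.71 km.

11518 km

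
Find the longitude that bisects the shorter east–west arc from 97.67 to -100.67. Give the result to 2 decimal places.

Signed shortest Δλ from +97.67° to -100.67° is +161.66°.
Midpoint longitude = +97.67° + (+161.66°)/2 = +97.67° + 80.83° = +178.50°.
(The naïve average (+97.67 + -100.67)/2 = -1.5° is on the wrong side of the globe.)

+178.50°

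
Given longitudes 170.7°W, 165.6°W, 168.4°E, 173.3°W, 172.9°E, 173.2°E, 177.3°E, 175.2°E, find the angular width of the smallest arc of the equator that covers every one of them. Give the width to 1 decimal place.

Sort the longitudes: -173.3°, -170.7°, -165.6°, +168.4°, +172.9°, +173.2°, +175.2°, +177.3°.
Eastward gaps between consecutive values (wrapping around): 2.6°, 5.1°, 334.0°, 4.5°, 0.3°, 2.0°, 2.1°, 9.4°.
Largest gap = 334.0° ⇒ minimal covering band is its complement: 360° − 334.0° = 26.0°.
Band runs from +168.4° eastward to -165.6°, crossing the antimeridian.

26.0°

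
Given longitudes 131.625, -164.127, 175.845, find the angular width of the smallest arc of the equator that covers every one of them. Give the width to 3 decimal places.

64.248°

Sort the longitudes: -164.127°, +131.625°, +175.845°.
Eastward gaps between consecutive values (wrapping around): 295.752°, 44.220°, 20.028°.
Largest gap = 295.752° ⇒ minimal covering band is its complement: 360° − 295.752° = 64.248°.
Band runs from +131.625° eastward to -164.127°, crossing the antimeridian.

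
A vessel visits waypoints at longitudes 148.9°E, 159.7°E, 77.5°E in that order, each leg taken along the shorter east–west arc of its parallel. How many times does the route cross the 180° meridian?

0

Leg 1: +148.9° → +159.7°, shortest Δλ = 10.8° (east) — does not cross 180°.
Leg 2: +159.7° → +77.5°, shortest Δλ = -82.2° (west) — does not cross 180°.
Total crossings: 0.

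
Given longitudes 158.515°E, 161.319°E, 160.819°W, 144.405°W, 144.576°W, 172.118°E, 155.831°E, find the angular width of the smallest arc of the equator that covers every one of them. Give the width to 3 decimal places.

59.764°

Sort the longitudes: -160.819°, -144.576°, -144.405°, +155.831°, +158.515°, +161.319°, +172.118°.
Eastward gaps between consecutive values (wrapping around): 16.243°, 0.171°, 300.236°, 2.684°, 2.804°, 10.799°, 27.063°.
Largest gap = 300.236° ⇒ minimal covering band is its complement: 360° − 300.236° = 59.764°.
Band runs from +155.831° eastward to -144.405°, crossing the antimeridian.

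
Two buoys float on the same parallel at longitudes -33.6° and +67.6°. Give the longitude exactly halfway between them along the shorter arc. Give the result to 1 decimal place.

Signed shortest Δλ from -33.6° to +67.6° is +101.2°.
Midpoint longitude = -33.6° + (+101.2°)/2 = -33.6° + 50.6° = +17.0°.

+17.0°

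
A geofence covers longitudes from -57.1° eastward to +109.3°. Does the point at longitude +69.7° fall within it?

Yes

Band width going east from -57.1° to +109.3°: ((109.3 − -57.1) mod 360) = 166.4°.
Offset of +69.7° east of the west edge: ((69.7 − -57.1) mod 360) = 126.8°.
126.8° ≤ 166.4° ⇒ inside.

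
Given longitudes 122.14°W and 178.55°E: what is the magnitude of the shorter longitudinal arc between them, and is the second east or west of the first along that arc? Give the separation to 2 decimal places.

Raw difference: 178.55 − -122.14 = 300.69°.
Normalise into (−180°, 180°]: 300.69° − 360° = -59.31°.
Negative ⇒ the second point lies to the west; separation 59.31°.

59.31° west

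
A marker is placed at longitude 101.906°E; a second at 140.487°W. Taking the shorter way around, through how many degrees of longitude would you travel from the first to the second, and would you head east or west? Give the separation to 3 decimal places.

117.607° east

Raw difference: -140.487 − 101.906 = -242.393°.
Normalise into (−180°, 180°]: -242.393° + 360° = 117.607°.
Positive ⇒ the second point lies to the east; separation 117.607°.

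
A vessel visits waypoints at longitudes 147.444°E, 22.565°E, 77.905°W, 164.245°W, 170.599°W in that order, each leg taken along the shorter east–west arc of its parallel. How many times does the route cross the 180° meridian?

0

Leg 1: +147.444° → +22.565°, shortest Δλ = -124.879° (west) — does not cross 180°.
Leg 2: +22.565° → -77.905°, shortest Δλ = -100.47° (west) — does not cross 180°.
Leg 3: -77.905° → -164.245°, shortest Δλ = -86.34° (west) — does not cross 180°.
Leg 4: -164.245° → -170.599°, shortest Δλ = -6.354° (west) — does not cross 180°.
Total crossings: 0.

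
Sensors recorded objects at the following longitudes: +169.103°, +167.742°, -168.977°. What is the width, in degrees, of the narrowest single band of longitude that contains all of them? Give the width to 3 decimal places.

Sort the longitudes: -168.977°, +167.742°, +169.103°.
Eastward gaps between consecutive values (wrapping around): 336.719°, 1.361°, 21.920°.
Largest gap = 336.719° ⇒ minimal covering band is its complement: 360° − 336.719° = 23.281°.
Band runs from +167.742° eastward to -168.977°, crossing the antimeridian.

23.281°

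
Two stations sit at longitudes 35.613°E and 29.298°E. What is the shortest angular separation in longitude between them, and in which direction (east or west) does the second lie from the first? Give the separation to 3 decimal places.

6.315° west

Raw difference: 29.298 − 35.613 = -6.315°.
Normalise into (−180°, 180°]: -6.315° stays -6.315°.
Negative ⇒ the second point lies to the west; separation 6.315°.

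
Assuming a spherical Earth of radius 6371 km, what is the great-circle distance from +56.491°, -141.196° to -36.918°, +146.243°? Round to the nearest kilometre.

Δλ = 146.243 − -141.196 = 287.439°; wrapped into (−180°, 180°]: -72.561°.
Δφ = -36.918 − 56.491 = -93.409°.
a = sin²(Δφ/2) + cos φ₁ · cos φ₂ · sin²(Δλ/2) = 0.684282.
c = 2·atan2(√a, √(1−a)) = 1.94826 rad → d = 6371·c ≈ 12412.36 km.

12412 km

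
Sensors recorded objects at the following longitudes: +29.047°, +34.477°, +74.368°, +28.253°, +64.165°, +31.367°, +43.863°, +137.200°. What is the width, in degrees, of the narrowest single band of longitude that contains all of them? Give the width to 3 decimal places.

108.947°

Sort the longitudes: +28.253°, +29.047°, +31.367°, +34.477°, +43.863°, +64.165°, +74.368°, +137.200°.
Eastward gaps between consecutive values (wrapping around): 0.794°, 2.320°, 3.110°, 9.386°, 20.302°, 10.203°, 62.832°, 251.053°.
Largest gap = 251.053° ⇒ minimal covering band is its complement: 360° − 251.053° = 108.947°.
Band runs from +28.253° eastward to +137.200°.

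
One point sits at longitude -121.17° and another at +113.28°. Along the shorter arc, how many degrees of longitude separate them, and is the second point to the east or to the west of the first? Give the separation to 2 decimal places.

125.55° west

Raw difference: 113.28 − -121.17 = 234.45°.
Normalise into (−180°, 180°]: 234.45° − 360° = -125.55°.
Negative ⇒ the second point lies to the west; separation 125.55°.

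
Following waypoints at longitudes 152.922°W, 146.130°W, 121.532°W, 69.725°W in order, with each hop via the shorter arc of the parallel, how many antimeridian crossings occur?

0

Leg 1: -152.922° → -146.130°, shortest Δλ = 6.792° (east) — does not cross 180°.
Leg 2: -146.130° → -121.532°, shortest Δλ = 24.598° (east) — does not cross 180°.
Leg 3: -121.532° → -69.725°, shortest Δλ = 51.807° (east) — does not cross 180°.
Total crossings: 0.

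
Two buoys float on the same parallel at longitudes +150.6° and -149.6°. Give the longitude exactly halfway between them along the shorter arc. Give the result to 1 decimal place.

-179.5°

Signed shortest Δλ from +150.6° to -149.6° is +59.8°.
Midpoint longitude = +150.6° + (+59.8°)/2 = +150.6° + 29.9° = +180.5°.
Normalise into (−180°, 180°]: -179.5°.
(The naïve average (+150.6 + -149.6)/2 = 0.5° is on the wrong side of the globe.)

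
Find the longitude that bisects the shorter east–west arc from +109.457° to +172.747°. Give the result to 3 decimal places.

+141.102°

Signed shortest Δλ from +109.457° to +172.747° is +63.290°.
Midpoint longitude = +109.457° + (+63.290°)/2 = +109.457° + 31.645° = +141.102°.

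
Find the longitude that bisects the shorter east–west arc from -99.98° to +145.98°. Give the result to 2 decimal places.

-157.00°

Signed shortest Δλ from -99.98° to +145.98° is -114.04°.
Midpoint longitude = -99.98° + (-114.04°)/2 = -99.98° − 57.02° = -157.00°.
(The naïve average (-99.98 + +145.98)/2 = 23.0° is on the wrong side of the globe.)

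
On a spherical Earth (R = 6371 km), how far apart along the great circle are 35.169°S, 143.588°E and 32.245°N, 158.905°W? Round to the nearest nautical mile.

5183 nmi

Δλ = -158.905 − 143.588 = -302.493°; wrapped into (−180°, 180°]: 57.507°.
Δφ = 32.245 − -35.169 = 67.414°.
a = sin²(Δφ/2) + cos φ₁ · cos φ₂ · sin²(Δλ/2) = 0.467953.
c = 2·atan2(√a, √(1−a)) = 1.50666 rad → d = 6371·c ≈ 9598.91 km ≈ 5183.00 nmi.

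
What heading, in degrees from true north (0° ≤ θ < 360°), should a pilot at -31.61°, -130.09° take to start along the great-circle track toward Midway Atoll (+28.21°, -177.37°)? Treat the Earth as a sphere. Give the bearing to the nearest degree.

318°

Δλ = -177.37 − -130.09 = -47.28°.
θ = atan2( sin Δλ · cos φ₂ , cos φ₁ · sin φ₂ − sin φ₁ · cos φ₂ · cos Δλ )
  = atan2(-0.64741, 0.71592) = -42.123° → normalised to [0°, 360°): 317.877°.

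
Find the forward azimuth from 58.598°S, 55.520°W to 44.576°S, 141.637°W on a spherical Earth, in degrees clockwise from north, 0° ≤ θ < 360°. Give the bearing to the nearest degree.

Δλ = -141.637 − -55.520 = -86.117°.
θ = atan2( sin Δλ · cos φ₂ , cos φ₁ · sin φ₂ − sin φ₁ · cos φ₂ · cos Δλ )
  = atan2(-0.71068, -0.32452) = -114.543° → normalised to [0°, 360°): 245.457°.

245°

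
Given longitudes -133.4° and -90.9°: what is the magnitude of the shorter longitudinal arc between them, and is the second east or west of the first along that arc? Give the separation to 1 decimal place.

Raw difference: -90.9 − -133.4 = 42.5°.
Normalise into (−180°, 180°]: 42.5° stays 42.5°.
Positive ⇒ the second point lies to the east; separation 42.5°.

42.5° east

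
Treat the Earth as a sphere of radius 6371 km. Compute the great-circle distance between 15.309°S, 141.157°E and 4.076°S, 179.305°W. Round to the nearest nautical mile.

2430 nmi

Δλ = -179.305 − 141.157 = -320.462°; wrapped into (−180°, 180°]: 39.538°.
Δφ = -4.076 − -15.309 = 11.233°.
a = sin²(Δφ/2) + cos φ₁ · cos φ₂ · sin²(Δλ/2) = 0.119639.
c = 2·atan2(√a, √(1−a)) = 0.70637 rad → d = 6371·c ≈ 4500.29 km ≈ 2429.96 nmi.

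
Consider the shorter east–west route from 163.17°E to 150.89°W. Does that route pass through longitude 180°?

Naïve |-150.89 − 163.17| = 314.06° > 180°, so the shorter arc goes the other way round — across 180°.
Signed shortest Δλ = ((-150.89 − 163.17 + 180) mod 360) − 180 = 45.94°.
Going east by 45.94° from +163.17° passes through 180° before reaching -150.89°.

Yes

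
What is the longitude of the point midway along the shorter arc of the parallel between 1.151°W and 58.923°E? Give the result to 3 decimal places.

28.886°E

Signed shortest Δλ from -1.151° to +58.923° is +60.074°.
Midpoint longitude = -1.151° + (+60.074°)/2 = -1.151° + 30.037° = +28.886°.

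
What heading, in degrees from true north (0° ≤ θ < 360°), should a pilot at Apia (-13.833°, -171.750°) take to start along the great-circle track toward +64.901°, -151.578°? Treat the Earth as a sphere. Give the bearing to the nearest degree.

Δλ = -151.578 − -171.750 = 20.172°.
θ = atan2( sin Δλ · cos φ₂ , cos φ₁ · sin φ₂ − sin φ₁ · cos φ₂ · cos Δλ )
  = atan2(0.14628, 0.97451) = 8.536° → normalised to [0°, 360°): 8.536°.

9°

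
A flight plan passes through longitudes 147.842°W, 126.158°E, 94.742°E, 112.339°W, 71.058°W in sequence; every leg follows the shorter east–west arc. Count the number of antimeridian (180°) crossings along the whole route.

2

Leg 1: -147.842° → +126.158°, shortest Δλ = -86.0° (west) — crosses 180°.
Leg 2: +126.158° → +94.742°, shortest Δλ = -31.416° (west) — does not cross 180°.
Leg 3: +94.742° → -112.339°, shortest Δλ = 152.919° (east) — crosses 180°.
Leg 4: -112.339° → -71.058°, shortest Δλ = 41.281° (east) — does not cross 180°.
Total crossings: 2.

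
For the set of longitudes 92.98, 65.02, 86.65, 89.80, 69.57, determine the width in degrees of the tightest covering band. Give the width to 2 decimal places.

Sort the longitudes: +65.02°, +69.57°, +86.65°, +89.80°, +92.98°.
Eastward gaps between consecutive values (wrapping around): 4.55°, 17.08°, 3.15°, 3.18°, 332.04°.
Largest gap = 332.04° ⇒ minimal covering band is its complement: 360° − 332.04° = 27.96°.
Band runs from +65.02° eastward to +92.98°.

27.96°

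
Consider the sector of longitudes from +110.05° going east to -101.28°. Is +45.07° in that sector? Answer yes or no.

No

Band width going east from +110.05° to -101.28°: ((-101.28 − 110.05) mod 360) = 148.67°.
Offset of +45.07° east of the west edge: ((45.07 − 110.05) mod 360) = 295.02°.
295.02° > 148.67° ⇒ outside.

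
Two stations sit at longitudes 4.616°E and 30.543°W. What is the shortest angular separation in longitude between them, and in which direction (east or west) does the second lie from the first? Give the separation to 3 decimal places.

Raw difference: -30.543 − 4.616 = -35.159°.
Normalise into (−180°, 180°]: -35.159° stays -35.159°.
Negative ⇒ the second point lies to the west; separation 35.159°.

35.159° west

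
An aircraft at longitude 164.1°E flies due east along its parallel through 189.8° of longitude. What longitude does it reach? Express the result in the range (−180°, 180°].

Start at +164.1°; shift +189.8° → +353.9°.
+353.9° lies outside (−180°, 180°]; subtract 360° → -6.1°.

6.1°W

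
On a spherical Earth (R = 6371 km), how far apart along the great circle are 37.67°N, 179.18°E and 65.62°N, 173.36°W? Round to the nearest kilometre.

Δλ = -173.36 − 179.18 = -352.54°; wrapped into (−180°, 180°]: 7.46°.
Δφ = 65.62 − 37.67 = 27.95°.
a = sin²(Δφ/2) + cos φ₁ · cos φ₂ · sin²(Δλ/2) = 0.059704.
c = 2·atan2(√a, √(1−a)) = 0.49369 rad → d = 6371·c ≈ 3145.28 km.

3145 km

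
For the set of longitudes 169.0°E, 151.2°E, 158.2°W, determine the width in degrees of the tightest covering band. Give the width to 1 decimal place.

Sort the longitudes: -158.2°, +151.2°, +169.0°.
Eastward gaps between consecutive values (wrapping around): 309.4°, 17.8°, 32.8°.
Largest gap = 309.4° ⇒ minimal covering band is its complement: 360° − 309.4° = 50.6°.
Band runs from +151.2° eastward to -158.2°, crossing the antimeridian.

50.6°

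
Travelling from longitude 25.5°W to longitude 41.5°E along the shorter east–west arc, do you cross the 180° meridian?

Signed shortest Δλ = ((41.5 − -25.5 + 180) mod 360) − 180 = 67.0°.
Going east by 67.0° from -25.5° reaches +41.5° without touching 180°.

No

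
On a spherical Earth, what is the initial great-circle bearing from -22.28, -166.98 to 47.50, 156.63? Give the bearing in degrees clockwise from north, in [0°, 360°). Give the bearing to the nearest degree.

336°

Δλ = 156.63 − -166.98 = 323.61°; wrapped into (−180°, 180°]: -36.39°.
θ = atan2( sin Δλ · cos φ₂ , cos φ₁ · sin φ₂ − sin φ₁ · cos φ₂ · cos Δλ )
  = atan2(-0.40081, 0.88842) = -24.283° → normalised to [0°, 360°): 335.717°.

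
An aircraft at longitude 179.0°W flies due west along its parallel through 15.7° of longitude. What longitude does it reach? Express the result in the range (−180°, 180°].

Start at -179.0°; shift −15.7° → -194.7°.
-194.7° lies outside (−180°, 180°]; add 360° → +165.3°.

165.3°E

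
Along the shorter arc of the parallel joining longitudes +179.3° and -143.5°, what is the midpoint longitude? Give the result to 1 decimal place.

Signed shortest Δλ from +179.3° to -143.5° is +37.2°.
Midpoint longitude = +179.3° + (+37.2°)/2 = +179.3° + 18.6° = +197.9°.
Normalise into (−180°, 180°]: -162.1°.
(The naïve average (+179.3 + -143.5)/2 = 17.9° is on the wrong side of the globe.)

-162.1°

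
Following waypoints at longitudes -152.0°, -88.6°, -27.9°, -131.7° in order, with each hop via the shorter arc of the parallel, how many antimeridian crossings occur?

0

Leg 1: -152.0° → -88.6°, shortest Δλ = 63.4° (east) — does not cross 180°.
Leg 2: -88.6° → -27.9°, shortest Δλ = 60.7° (east) — does not cross 180°.
Leg 3: -27.9° → -131.7°, shortest Δλ = -103.8° (west) — does not cross 180°.
Total crossings: 0.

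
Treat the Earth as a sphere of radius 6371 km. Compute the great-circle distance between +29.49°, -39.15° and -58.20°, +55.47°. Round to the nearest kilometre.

Δλ = 55.47 − -39.15 = 94.62°.
Δφ = -58.20 − 29.49 = -87.69°.
a = sin²(Δφ/2) + cos φ₁ · cos φ₂ · sin²(Δλ/2) = 0.727662.
c = 2·atan2(√a, √(1−a)) = 2.04353 rad → d = 6371·c ≈ 13019.34 km.

13019 km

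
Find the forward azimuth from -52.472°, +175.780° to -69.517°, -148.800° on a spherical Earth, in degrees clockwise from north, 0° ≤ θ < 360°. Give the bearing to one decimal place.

Δλ = -148.800 − 175.780 = -324.580°; wrapped into (−180°, 180°]: 35.420°.
θ = atan2( sin Δλ · cos φ₂ , cos φ₁ · sin φ₂ − sin φ₁ · cos φ₂ · cos Δλ )
  = atan2(0.20281, -0.34448) = 149.513° → normalised to [0°, 360°): 149.513°.

149.5°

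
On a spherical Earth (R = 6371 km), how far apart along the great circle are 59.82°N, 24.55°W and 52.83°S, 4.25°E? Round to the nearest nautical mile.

6905 nmi

Δλ = 4.25 − -24.55 = 28.80°.
Δφ = -52.83 − 59.82 = -112.65°.
a = sin²(Δφ/2) + cos φ₁ · cos φ₂ · sin²(Δλ/2) = 0.711335.
c = 2·atan2(√a, √(1−a)) = 2.00719 rad → d = 6371·c ≈ 12787.78 km ≈ 6904.85 nmi.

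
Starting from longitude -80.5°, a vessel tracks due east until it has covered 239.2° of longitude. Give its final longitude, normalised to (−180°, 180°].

Start at -80.5°; shift +239.2° → +158.7°.
+158.7° already lies in (−180°, 180°].

+158.7°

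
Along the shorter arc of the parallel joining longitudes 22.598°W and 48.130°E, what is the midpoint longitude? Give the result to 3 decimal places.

Signed shortest Δλ from -22.598° to +48.130° is +70.728°.
Midpoint longitude = -22.598° + (+70.728°)/2 = -22.598° + 35.364° = +12.766°.

12.766°E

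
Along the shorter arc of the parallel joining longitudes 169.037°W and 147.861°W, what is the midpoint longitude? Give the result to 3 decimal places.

158.449°W

Signed shortest Δλ from -169.037° to -147.861° is +21.176°.
Midpoint longitude = -169.037° + (+21.176°)/2 = -169.037° + 10.588° = -158.449°.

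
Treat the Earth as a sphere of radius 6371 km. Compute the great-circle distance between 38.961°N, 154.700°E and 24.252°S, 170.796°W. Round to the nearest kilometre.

Δλ = -170.796 − 154.700 = -325.496°; wrapped into (−180°, 180°]: 34.504°.
Δφ = -24.252 − 38.961 = -63.213°.
a = sin²(Δφ/2) + cos φ₁ · cos φ₂ · sin²(Δλ/2) = 0.337020.
c = 2·atan2(√a, √(1−a)) = 1.23877 rad → d = 6371·c ≈ 7892.19 km.

7892 km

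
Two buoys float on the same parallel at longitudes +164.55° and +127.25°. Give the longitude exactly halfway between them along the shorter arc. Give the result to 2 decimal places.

Signed shortest Δλ from +164.55° to +127.25° is -37.30°.
Midpoint longitude = +164.55° + (-37.30°)/2 = +164.55° − 18.65° = +145.90°.

+145.90°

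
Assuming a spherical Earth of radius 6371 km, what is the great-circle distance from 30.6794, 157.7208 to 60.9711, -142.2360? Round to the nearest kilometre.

5461 km

Δλ = -142.2360 − 157.7208 = -299.9568°; wrapped into (−180°, 180°]: 60.0432°.
Δφ = 60.9711 − 30.6794 = 30.2917°.
a = sin²(Δφ/2) + cos φ₁ · cos φ₂ · sin²(Δλ/2) = 0.172735.
c = 2·atan2(√a, √(1−a)) = 0.85724 rad → d = 6371·c ≈ 5461.45 km.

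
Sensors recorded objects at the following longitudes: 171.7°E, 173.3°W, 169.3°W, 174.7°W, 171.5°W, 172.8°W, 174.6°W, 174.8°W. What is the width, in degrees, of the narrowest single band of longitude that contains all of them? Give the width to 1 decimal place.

Sort the longitudes: -174.8°, -174.7°, -174.6°, -173.3°, -172.8°, -171.5°, -169.3°, +171.7°.
Eastward gaps between consecutive values (wrapping around): 0.1°, 0.1°, 1.3°, 0.5°, 1.3°, 2.2°, 341.0°, 13.5°.
Largest gap = 341.0° ⇒ minimal covering band is its complement: 360° − 341.0° = 19.0°.
Band runs from +171.7° eastward to -169.3°, crossing the antimeridian.

19.0°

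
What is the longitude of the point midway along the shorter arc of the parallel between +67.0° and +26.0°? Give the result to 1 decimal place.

+46.5°

Signed shortest Δλ from +67.0° to +26.0° is -41.0°.
Midpoint longitude = +67.0° + (-41.0°)/2 = +67.0° − 20.5° = +46.5°.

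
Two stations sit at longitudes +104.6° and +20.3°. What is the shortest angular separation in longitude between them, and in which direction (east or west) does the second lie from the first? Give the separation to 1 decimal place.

84.3° west

Raw difference: 20.3 − 104.6 = -84.3°.
Normalise into (−180°, 180°]: -84.3° stays -84.3°.
Negative ⇒ the second point lies to the west; separation 84.3°.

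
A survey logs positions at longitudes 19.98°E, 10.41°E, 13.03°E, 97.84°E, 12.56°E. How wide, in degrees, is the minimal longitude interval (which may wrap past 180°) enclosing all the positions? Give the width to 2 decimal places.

87.43°

Sort the longitudes: +10.41°, +12.56°, +13.03°, +19.98°, +97.84°.
Eastward gaps between consecutive values (wrapping around): 2.15°, 0.47°, 6.95°, 77.86°, 272.57°.
Largest gap = 272.57° ⇒ minimal covering band is its complement: 360° − 272.57° = 87.43°.
Band runs from +10.41° eastward to +97.84°.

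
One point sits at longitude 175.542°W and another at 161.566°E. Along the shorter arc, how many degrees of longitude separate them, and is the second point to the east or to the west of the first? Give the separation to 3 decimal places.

22.892° west

Raw difference: 161.566 − -175.542 = 337.108°.
Normalise into (−180°, 180°]: 337.108° − 360° = -22.892°.
Negative ⇒ the second point lies to the west; separation 22.892°.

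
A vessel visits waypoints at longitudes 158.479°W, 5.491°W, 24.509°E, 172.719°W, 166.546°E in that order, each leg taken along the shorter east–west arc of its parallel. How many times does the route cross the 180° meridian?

Leg 1: -158.479° → -5.491°, shortest Δλ = 152.988° (east) — does not cross 180°.
Leg 2: -5.491° → +24.509°, shortest Δλ = 30.0° (east) — does not cross 180°.
Leg 3: +24.509° → -172.719°, shortest Δλ = 162.772° (east) — crosses 180°.
Leg 4: -172.719° → +166.546°, shortest Δλ = -20.735° (west) — crosses 180°.
Total crossings: 2.

2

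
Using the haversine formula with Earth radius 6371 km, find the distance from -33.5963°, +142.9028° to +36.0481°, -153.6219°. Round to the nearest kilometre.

Δλ = -153.6219 − 142.9028 = -296.5247°; wrapped into (−180°, 180°]: 63.4753°.
Δφ = 36.0481 − -33.5963 = 69.6444°.
a = sin²(Δφ/2) + cos φ₁ · cos φ₂ · sin²(Δλ/2) = 0.512431.
c = 2·atan2(√a, √(1−a)) = 1.59566 rad → d = 6371·c ≈ 10165.95 km.

10166 km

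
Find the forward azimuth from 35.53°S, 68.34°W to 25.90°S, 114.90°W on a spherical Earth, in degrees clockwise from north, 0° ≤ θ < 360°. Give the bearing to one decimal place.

Δλ = -114.90 − -68.34 = -46.56°.
θ = atan2( sin Δλ · cos φ₂ , cos φ₁ · sin φ₂ − sin φ₁ · cos φ₂ · cos Δλ )
  = atan2(-0.65316, 0.00397) = -89.652° → normalised to [0°, 360°): 270.348°.

270.3°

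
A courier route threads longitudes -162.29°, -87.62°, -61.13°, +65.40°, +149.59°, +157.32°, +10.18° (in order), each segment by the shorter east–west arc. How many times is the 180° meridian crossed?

Leg 1: -162.29° → -87.62°, shortest Δλ = 74.67° (east) — does not cross 180°.
Leg 2: -87.62° → -61.13°, shortest Δλ = 26.49° (east) — does not cross 180°.
Leg 3: -61.13° → +65.40°, shortest Δλ = 126.53° (east) — does not cross 180°.
Leg 4: +65.40° → +149.59°, shortest Δλ = 84.19° (east) — does not cross 180°.
Leg 5: +149.59° → +157.32°, shortest Δλ = 7.73° (east) — does not cross 180°.
Leg 6: +157.32° → +10.18°, shortest Δλ = -147.14° (west) — does not cross 180°.
Total crossings: 0.

0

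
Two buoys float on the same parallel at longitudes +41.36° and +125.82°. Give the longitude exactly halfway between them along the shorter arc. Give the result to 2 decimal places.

+83.59°

Signed shortest Δλ from +41.36° to +125.82° is +84.46°.
Midpoint longitude = +41.36° + (+84.46°)/2 = +41.36° + 42.23° = +83.59°.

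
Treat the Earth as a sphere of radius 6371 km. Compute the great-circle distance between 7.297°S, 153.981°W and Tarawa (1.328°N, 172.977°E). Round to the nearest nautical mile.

2046 nmi

Δλ = 172.977 − -153.981 = 326.958°; wrapped into (−180°, 180°]: -33.042°.
Δφ = 1.328 − -7.297 = 8.625°.
a = sin²(Δφ/2) + cos φ₁ · cos φ₂ · sin²(Δλ/2) = 0.085842.
c = 2·atan2(√a, √(1−a)) = 0.59470 rad → d = 6371·c ≈ 3788.85 km ≈ 2045.82 nmi.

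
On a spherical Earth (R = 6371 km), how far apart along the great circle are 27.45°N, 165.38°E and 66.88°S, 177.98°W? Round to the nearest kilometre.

Δλ = -177.98 − 165.38 = -343.36°; wrapped into (−180°, 180°]: 16.64°.
Δφ = -66.88 − 27.45 = -94.33°.
a = sin²(Δφ/2) + cos φ₁ · cos φ₂ · sin²(Δλ/2) = 0.545046.
c = 2·atan2(√a, √(1−a)) = 1.66101 rad → d = 6371·c ≈ 10582.30 km.

10582 km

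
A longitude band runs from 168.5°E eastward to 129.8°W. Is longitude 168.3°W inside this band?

Band width going east from +168.5° to -129.8°: ((-129.8 − 168.5) mod 360) = 61.7°.
Offset of -168.3° east of the west edge: ((-168.3 − 168.5) mod 360) = 23.2°.
23.2° ≤ 61.7° ⇒ inside.

Yes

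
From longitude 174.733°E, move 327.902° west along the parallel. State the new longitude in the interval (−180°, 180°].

Start at +174.733°; shift −327.902° → -153.169°.
-153.169° already lies in (−180°, 180°].

153.169°W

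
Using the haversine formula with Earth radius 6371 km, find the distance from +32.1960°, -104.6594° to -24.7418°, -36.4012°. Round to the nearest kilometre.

9614 km

Δλ = -36.4012 − -104.6594 = 68.2582°.
Δφ = -24.7418 − 32.1960 = -56.9378°.
a = sin²(Δφ/2) + cos φ₁ · cos φ₂ · sin²(Δλ/2) = 0.469155.
c = 2·atan2(√a, √(1−a)) = 1.50907 rad → d = 6371·c ≈ 9614.27 km.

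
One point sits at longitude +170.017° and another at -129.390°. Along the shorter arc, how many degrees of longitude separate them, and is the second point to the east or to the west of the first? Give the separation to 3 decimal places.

60.593° east

Raw difference: -129.390 − 170.017 = -299.407°.
Normalise into (−180°, 180°]: -299.407° + 360° = 60.593°.
Positive ⇒ the second point lies to the east; separation 60.593°.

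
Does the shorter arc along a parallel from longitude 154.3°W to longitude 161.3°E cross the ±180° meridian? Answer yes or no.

Naïve |161.3 − -154.3| = 315.6° > 180°, so the shorter arc goes the other way round — across 180°.
Signed shortest Δλ = ((161.3 − -154.3 + 180) mod 360) − 180 = -44.4°.
Going west by 44.4° from -154.3° passes through 180° before reaching +161.3°.

Yes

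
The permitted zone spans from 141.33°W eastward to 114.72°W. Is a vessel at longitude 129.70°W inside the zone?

Band width going east from -141.33° to -114.72°: ((-114.72 − -141.33) mod 360) = 26.61°.
Offset of -129.70° east of the west edge: ((-129.70 − -141.33) mod 360) = 11.63°.
11.63° ≤ 26.61° ⇒ inside.

Yes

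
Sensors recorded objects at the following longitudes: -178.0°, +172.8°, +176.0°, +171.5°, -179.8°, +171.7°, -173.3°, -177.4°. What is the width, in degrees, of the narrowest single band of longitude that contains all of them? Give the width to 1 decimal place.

15.2°

Sort the longitudes: -179.8°, -178.0°, -177.4°, -173.3°, +171.5°, +171.7°, +172.8°, +176.0°.
Eastward gaps between consecutive values (wrapping around): 1.8°, 0.6°, 4.1°, 344.8°, 0.2°, 1.1°, 3.2°, 4.2°.
Largest gap = 344.8° ⇒ minimal covering band is its complement: 360° − 344.8° = 15.2°.
Band runs from +171.5° eastward to -173.3°, crossing the antimeridian.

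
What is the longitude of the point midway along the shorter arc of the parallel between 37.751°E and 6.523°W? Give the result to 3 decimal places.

Signed shortest Δλ from +37.751° to -6.523° is -44.274°.
Midpoint longitude = +37.751° + (-44.274°)/2 = +37.751° − 22.137° = +15.614°.

15.614°E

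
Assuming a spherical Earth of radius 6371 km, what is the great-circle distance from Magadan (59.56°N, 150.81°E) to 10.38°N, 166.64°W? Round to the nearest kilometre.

Δλ = -166.64 − 150.81 = -317.45°; wrapped into (−180°, 180°]: 42.55°.
Δφ = 10.38 − 59.56 = -49.18°.
a = sin²(Δφ/2) + cos φ₁ · cos φ₂ · sin²(Δλ/2) = 0.238768.
c = 2·atan2(√a, √(1−a)) = 1.02106 rad → d = 6371·c ≈ 6505.16 km.

6505 km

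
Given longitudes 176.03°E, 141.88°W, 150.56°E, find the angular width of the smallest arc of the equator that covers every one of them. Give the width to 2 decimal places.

67.56°

Sort the longitudes: -141.88°, +150.56°, +176.03°.
Eastward gaps between consecutive values (wrapping around): 292.44°, 25.47°, 42.09°.
Largest gap = 292.44° ⇒ minimal covering band is its complement: 360° − 292.44° = 67.56°.
Band runs from +150.56° eastward to -141.88°, crossing the antimeridian.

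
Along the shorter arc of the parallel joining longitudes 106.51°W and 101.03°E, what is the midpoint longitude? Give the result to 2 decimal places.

Signed shortest Δλ from -106.51° to +101.03° is -152.46°.
Midpoint longitude = -106.51° + (-152.46°)/2 = -106.51° − 76.23° = -182.74°.
Normalise into (−180°, 180°]: +177.26°.
(The naïve average (-106.51 + +101.03)/2 = -2.74° is on the wrong side of the globe.)

177.26°E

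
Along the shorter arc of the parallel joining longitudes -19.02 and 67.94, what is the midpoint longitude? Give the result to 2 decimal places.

+24.46°

Signed shortest Δλ from -19.02° to +67.94° is +86.96°.
Midpoint longitude = -19.02° + (+86.96°)/2 = -19.02° + 43.48° = +24.46°.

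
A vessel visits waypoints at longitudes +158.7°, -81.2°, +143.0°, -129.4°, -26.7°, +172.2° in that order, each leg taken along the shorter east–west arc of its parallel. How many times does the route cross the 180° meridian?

Leg 1: +158.7° → -81.2°, shortest Δλ = 120.1° (east) — crosses 180°.
Leg 2: -81.2° → +143.0°, shortest Δλ = -135.8° (west) — crosses 180°.
Leg 3: +143.0° → -129.4°, shortest Δλ = 87.6° (east) — crosses 180°.
Leg 4: -129.4° → -26.7°, shortest Δλ = 102.7° (east) — does not cross 180°.
Leg 5: -26.7° → +172.2°, shortest Δλ = -161.1° (west) — crosses 180°.
Total crossings: 4.

4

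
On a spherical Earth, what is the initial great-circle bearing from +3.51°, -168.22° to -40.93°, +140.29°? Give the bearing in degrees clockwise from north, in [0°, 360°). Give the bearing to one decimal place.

220.9°

Δλ = 140.29 − -168.22 = 308.51°; wrapped into (−180°, 180°]: -51.49°.
θ = atan2( sin Δλ · cos φ₂ , cos φ₁ · sin φ₂ − sin φ₁ · cos φ₂ · cos Δλ )
  = atan2(-0.59119, -0.68271) = -139.109° → normalised to [0°, 360°): 220.891°.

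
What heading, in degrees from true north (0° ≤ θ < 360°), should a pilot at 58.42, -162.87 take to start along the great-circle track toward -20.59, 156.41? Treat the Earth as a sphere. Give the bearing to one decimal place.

Δλ = 156.41 − -162.87 = 319.28°; wrapped into (−180°, 180°]: -40.72°.
θ = atan2( sin Δλ · cos φ₂ , cos φ₁ · sin φ₂ − sin φ₁ · cos φ₂ · cos Δλ )
  = atan2(-0.61069, -0.78859) = -142.246° → normalised to [0°, 360°): 217.754°.

217.8°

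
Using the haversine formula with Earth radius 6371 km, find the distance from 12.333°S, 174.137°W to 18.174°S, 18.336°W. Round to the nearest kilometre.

Δλ = -18.336 − -174.137 = 155.801°.
Δφ = -18.174 − -12.333 = -5.841°.
a = sin²(Δφ/2) + cos φ₁ · cos φ₂ · sin²(Δλ/2) = 0.890002.
c = 2·atan2(√a, √(1−a)) = 2.46547 rad → d = 6371·c ≈ 15707.51 km.

15708 km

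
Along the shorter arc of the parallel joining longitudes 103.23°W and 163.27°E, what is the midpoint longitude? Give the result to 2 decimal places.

Signed shortest Δλ from -103.23° to +163.27° is -93.50°.
Midpoint longitude = -103.23° + (-93.50°)/2 = -103.23° − 46.75° = -149.98°.
(The naïve average (-103.23 + +163.27)/2 = 30.02° is on the wrong side of the globe.)

149.98°W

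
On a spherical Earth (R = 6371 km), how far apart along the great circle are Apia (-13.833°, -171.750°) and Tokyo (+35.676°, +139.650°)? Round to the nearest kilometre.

7509 km

Δλ = 139.650 − -171.750 = 311.400°; wrapped into (−180°, 180°]: -48.600°.
Δφ = 35.676 − -13.833 = 49.509°.
a = sin²(Δφ/2) + cos φ₁ · cos φ₂ · sin²(Δλ/2) = 0.308909.
c = 2·atan2(√a, √(1−a)) = 1.17864 rad → d = 6371·c ≈ 7509.11 km.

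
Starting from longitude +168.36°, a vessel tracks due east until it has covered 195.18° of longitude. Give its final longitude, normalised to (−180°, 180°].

Start at +168.36°; shift +195.18° → +363.54°.
+363.54° lies outside (−180°, 180°]; subtract 360° → +3.54°.

+3.54°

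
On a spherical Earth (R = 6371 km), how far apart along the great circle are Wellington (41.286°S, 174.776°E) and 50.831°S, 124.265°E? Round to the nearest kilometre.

Δλ = 124.265 − 174.776 = -50.511°.
Δφ = -50.831 − -41.286 = -9.545°.
a = sin²(Δφ/2) + cos φ₁ · cos φ₂ · sin²(Δλ/2) = 0.093317.
c = 2·atan2(√a, √(1−a)) = 0.62088 rad → d = 6371·c ≈ 3955.64 km.

3956 km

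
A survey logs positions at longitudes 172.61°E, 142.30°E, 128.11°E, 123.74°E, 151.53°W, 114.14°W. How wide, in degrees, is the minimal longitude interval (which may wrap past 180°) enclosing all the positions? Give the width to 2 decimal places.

122.12°

Sort the longitudes: -151.53°, -114.14°, +123.74°, +128.11°, +142.30°, +172.61°.
Eastward gaps between consecutive values (wrapping around): 37.39°, 237.88°, 4.37°, 14.19°, 30.31°, 35.86°.
Largest gap = 237.88° ⇒ minimal covering band is its complement: 360° − 237.88° = 122.12°.
Band runs from +123.74° eastward to -114.14°, crossing the antimeridian.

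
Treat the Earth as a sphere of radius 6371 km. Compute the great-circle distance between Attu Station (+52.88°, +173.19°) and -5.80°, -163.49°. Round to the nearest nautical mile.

Δλ = -163.49 − 173.19 = -336.68°; wrapped into (−180°, 180°]: 23.32°.
Δφ = -5.80 − 52.88 = -58.68°.
a = sin²(Δφ/2) + cos φ₁ · cos φ₂ · sin²(Δλ/2) = 0.264615.
c = 2·atan2(√a, √(1−a)) = 1.08063 rad → d = 6371·c ≈ 6884.71 km ≈ 3717.45 nmi.

3717 nmi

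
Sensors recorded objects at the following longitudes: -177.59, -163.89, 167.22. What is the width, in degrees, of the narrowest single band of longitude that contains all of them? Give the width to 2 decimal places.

Sort the longitudes: -177.59°, -163.89°, +167.22°.
Eastward gaps between consecutive values (wrapping around): 13.70°, 331.11°, 15.19°.
Largest gap = 331.11° ⇒ minimal covering band is its complement: 360° − 331.11° = 28.89°.
Band runs from +167.22° eastward to -163.89°, crossing the antimeridian.

28.89°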